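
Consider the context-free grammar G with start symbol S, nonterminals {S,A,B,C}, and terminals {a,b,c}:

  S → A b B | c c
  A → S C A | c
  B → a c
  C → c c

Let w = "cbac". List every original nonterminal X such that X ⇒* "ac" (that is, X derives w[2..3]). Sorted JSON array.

CNF form of G:
  S -> A X4 | T1 T1
  A -> S X3 | c
  B -> T0 T1
  C -> T1 T1
  T0 -> a
  T1 -> c
  T2 -> b
  X3 -> C A
  X4 -> T2 B

CYK fill, restricted to cells inside w[2..3]:
  cell(2,2) a: {T0}  orig:{}
  cell(3,3) c: {A,T1}  orig:{A}
  cell(2,3) ac: {B}

Original NTs in T[2,3] deriving "ac": ["B"]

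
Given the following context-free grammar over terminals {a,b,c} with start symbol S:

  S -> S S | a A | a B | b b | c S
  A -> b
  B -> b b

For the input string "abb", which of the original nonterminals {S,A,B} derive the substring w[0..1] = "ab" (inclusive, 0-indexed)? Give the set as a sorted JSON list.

Convert to CNF:
  S -> S S | T0 T0 | T1 A | T1 B | T2 S
  A -> b
  B -> T0 T0
  T0 -> b
  T1 -> a
  T2 -> c

CYK table (by increasing span) — only the sub-triangle for w[0..1]:
  [0..0]={T1}  "a"  orig:{}
  [1..1]={A,T0}  "b"  orig:{A}
  [0..1]={S}  "ab"

Original NTs in T[0,1] deriving "ab": ["S"]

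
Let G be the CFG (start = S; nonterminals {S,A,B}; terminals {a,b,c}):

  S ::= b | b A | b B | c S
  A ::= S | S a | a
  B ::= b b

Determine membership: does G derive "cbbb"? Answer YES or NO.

Convert to CNF:
  S -> T1 A | T1 B | T2 S | b
  A -> S T0 | T1 A | T1 B | T2 S | a | b
  B -> T1 T1
  T0 -> a
  T1 -> b
  T2 -> c

Fill CYK table bottom-up:
  [0..0]={T2}  "c"  orig:{}
  [1..1]={A,S,T1}  "b"  orig:{A,S}
  [2..2]={A,S,T1}  "b"  orig:{A,S}
  [3..3]={A,S,T1}  "b"  orig:{A,S}
  [0..1]={A,S}  "cb"
  [1..2]={A,B,S}  "bb"
  [2..3]={A,B,S}  "bb"
  [0..2]={A,S}  "cbb"
  [1..3]={A,S}  "bbb"
  [0..3]={A,S}  "cbbb"

S ∈ T[0,3] ⇒ YES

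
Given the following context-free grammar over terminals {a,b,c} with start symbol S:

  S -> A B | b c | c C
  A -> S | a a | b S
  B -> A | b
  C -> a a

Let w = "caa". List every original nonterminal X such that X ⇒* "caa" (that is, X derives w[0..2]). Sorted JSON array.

Convert to CNF:
  S -> A B | T1 T2 | T2 C
  A -> A B | T0 T0 | T1 S | T1 T2 | T2 C
  B -> A B | T0 T0 | T1 S | T1 T2 | T2 C | b
  C -> T0 T0
  T0 -> a
  T1 -> b
  T2 -> c

CYK table (by increasing span) (cells [i..j] with 0 ≤ i ≤ j ≤ 2 only):
  cell(0,0) c: {T2}  orig:{}
  cell(1,1) a: {T0}  orig:{}
  cell(2,2) a: {T0}  orig:{}
  cell(0,1) ca: ∅
  cell(1,2) aa: {A,B,C}
  cell(0,2) caa: {A,B,S}

Original NTs in T[0,2] deriving "caa": ["A", "B", "S"]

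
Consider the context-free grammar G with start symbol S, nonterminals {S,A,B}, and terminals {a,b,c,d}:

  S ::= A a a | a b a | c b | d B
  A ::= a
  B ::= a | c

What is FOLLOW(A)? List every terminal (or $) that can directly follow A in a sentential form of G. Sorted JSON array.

FIRST sets, iterate to fixpoint:
pass 1:
  A via A→a: +{a}
  B via B→a: +{a}
  B via B→c: +{c}
  S via S→A a a: +{a}
  S via S→c b: +{c}
  S via S→d B: +{d}
  FIRST(S)={a,c,d}  FIRST(A)={a}  FIRST(B)={a,c}
pass 2: done
  FIRST(S)={a,c,d}  FIRST(A)={a}  FIRST(B)={a,c}

FOLLOW iteration:
FOLLOW(S) := {$}
iter 1:
  S→A a a: FOLLOW(A) ⊇ FIRST(a) = {a}; new: +{a}
  S→d B: FOLLOW(B) ⊇ FOLLOW(S) ⊇ {$}; new: +{$}
  FOLLOW(S)={$}  FOLLOW(A)={a}  FOLLOW(B)={$}
iter 2: (stable)
  FOLLOW(S)={$}  FOLLOW(A)={a}  FOLLOW(B)={$}

FOLLOW(A) = ["a"]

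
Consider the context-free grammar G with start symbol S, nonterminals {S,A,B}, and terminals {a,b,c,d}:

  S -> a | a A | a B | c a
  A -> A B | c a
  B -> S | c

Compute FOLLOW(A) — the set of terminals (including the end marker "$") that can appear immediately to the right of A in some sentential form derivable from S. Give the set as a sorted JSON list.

FIRST sets, iterate to fixpoint:
pass 1:
  A via A→c a: +{c}
  B via B→c: +{c}
  S via S→a: +{a}
  S via S→c a: +{c}
  FIRST(S)={a,c}  FIRST(A)={c}  FIRST(B)={c}
pass 2:
  B via B→S: +{a}
  FIRST(S)={a,c}  FIRST(A)={c}  FIRST(B)={a,c}
pass 3: done
  FIRST(S)={a,c}  FIRST(A)={c}  FIRST(B)={a,c}

FOLLOW sets:
FOLLOW(S) := {$}
pass 1:
  A→A B: FOLLOW(A) ⊇ FIRST(B) = {a,c}; new: +{a,c}
  A→A B: FOLLOW(B) ⊇ FOLLOW(A) ⊇ {a,c}; new: +{a,c}
  B→S: FOLLOW(S) ⊇ FOLLOW(B) ⊇ {a,c}; new: +{a,c}
  S→a A: FOLLOW(A) ⊇ FOLLOW(S) ⊇ {$,a,c}; new: +{$}
  S→a B: FOLLOW(B) ⊇ FOLLOW(S) ⊇ {$,a,c}; new: +{$}
  S: {$,a,c}  A: {$,a,c}  B: {$,a,c}
pass 2: (no change)
  S: {$,a,c}  A: {$,a,c}  B: {$,a,c}

FOLLOW(A) = ["$", "a", "c"]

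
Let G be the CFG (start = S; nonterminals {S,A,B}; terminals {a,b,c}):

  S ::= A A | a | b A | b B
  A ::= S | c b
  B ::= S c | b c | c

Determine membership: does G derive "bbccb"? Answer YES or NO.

Convert to CNF:
  S -> A A | T0 A | T0 B | a
  A -> A A | T0 A | T0 B | T1 T0 | a
  B -> S T1 | T0 T1 | c
  T0 -> b
  T1 -> c

CYK table (by increasing span):
  cell(0,0) b: {T0}  orig:{}
  cell(1,1) b: {T0}  orig:{}
  cell(2,2) c: {B,T1}  orig:{B}
  cell(3,3) c: {B,T1}  orig:{B}
  cell(4,4) b: {T0}  orig:{}
  cell(0,1) bb: ∅
  cell(1,2) bc: {A,B,S}
  cell(2,3) cc: ∅
  cell(3,4) cb: {A}
  cell(0,2) bbc: {A,S}
  cell(1,3) bcc: {B}
  cell(2,4) ccb: ∅
  cell(0,3) bbcc: {A,B,S}
  cell(1,4) bccb: {A,S}
  cell(0,4) bbccb: {A,S}

S ∈ T[0,4] ⇒ YES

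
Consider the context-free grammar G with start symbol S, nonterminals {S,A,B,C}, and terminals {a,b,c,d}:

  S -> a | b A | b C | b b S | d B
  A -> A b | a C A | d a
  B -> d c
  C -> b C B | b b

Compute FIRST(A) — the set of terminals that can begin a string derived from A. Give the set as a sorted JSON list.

Compute FIRST by fixpoint:
[1]
  A via A→a C A: +{a}
  A via A→d a: +{d}
  B via B→d c: +{d}
  C via C→b C B: +{b}
  S via S→a: +{a}
  S via S→b A: +{b}
  S via S→d B: +{d}
  FIRST[S]={a,b,d}  FIRST[A]={a,d}  FIRST[B]={d}  FIRST[C]={b}
[2] (stable)
  FIRST[S]={a,b,d}  FIRST[A]={a,d}  FIRST[B]={d}  FIRST[C]={b}

FIRST(A) = ["a", "d"]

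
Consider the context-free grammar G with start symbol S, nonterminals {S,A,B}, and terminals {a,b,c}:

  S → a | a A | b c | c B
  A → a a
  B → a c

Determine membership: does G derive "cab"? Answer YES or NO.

CNF form of G:
  S -> T0 A | T1 B | T2 T1 | a
  A -> T0 T0
  B -> T0 T1
  T0 -> a
  T1 -> c
  T2 -> b

Fill CYK table bottom-up:
  cell(0,0) c: {T1}  orig:{}
  cell(1,1) a: {S,T0}  orig:{S}
  cell(2,2) b: {T2}  orig:{}
  cell(0,1) ca: ∅
  cell(1,2) ab: ∅
  cell(0,2) cab: ∅

S ∉ T[0,2] ⇒ NO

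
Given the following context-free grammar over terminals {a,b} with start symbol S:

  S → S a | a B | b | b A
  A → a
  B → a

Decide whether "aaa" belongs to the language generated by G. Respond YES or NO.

CNF form of G:
  S -> S T0 | T0 B | T1 A | b
  A -> a
  B -> a
  T0 -> a
  T1 -> b

Fill CYK table bottom-up:
  [0..0]={A,B,T0}  "a"  orig:{A,B}
  [1..1]={A,B,T0}  "a"  orig:{A,B}
  [2..2]={A,B,T0}  "a"  orig:{A,B}
  [0..1]={S}  "aa"
  [1..2]={S}  "aa"
  [0..2]={S}  "aaa"

S ∈ T[0,2] ⇒ YES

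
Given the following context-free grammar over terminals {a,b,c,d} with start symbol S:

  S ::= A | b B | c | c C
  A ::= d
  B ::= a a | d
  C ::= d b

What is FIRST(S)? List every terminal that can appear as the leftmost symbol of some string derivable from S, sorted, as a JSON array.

Compute FIRST by fixpoint:
pass 1:
  A via A→d: +{d}
  B via B→a a: +{a}
  B via B→d: +{d}
  C via C→d b: +{d}
  S via S→A: +{d}
  S via S→b B: +{b}
  S via S→c: +{c}
  S: {b,c,d}  A: {d}  B: {a,d}  C: {d}
pass 2: (stable)
  S: {b,c,d}  A: {d}  B: {a,d}  C: {d}

FIRST(S) = ["b", "c", "d"]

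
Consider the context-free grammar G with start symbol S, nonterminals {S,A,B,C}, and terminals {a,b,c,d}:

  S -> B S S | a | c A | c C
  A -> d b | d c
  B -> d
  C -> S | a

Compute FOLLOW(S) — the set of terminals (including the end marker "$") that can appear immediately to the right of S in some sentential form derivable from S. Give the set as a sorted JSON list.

FIRST iteration:
iter 1:
  A via A→d b: +{d}
  B via B→d: +{d}
  C via C→a: +{a}
  S via S→B S S: +{d}
  S via S→a: +{a}
  S via S→c A: +{c}
  FIRST[S]={a,c,d}  FIRST[A]={d}  FIRST[B]={d}  FIRST[C]={a}
iter 2:
  C via C→S: +{c,d}
  FIRST[S]={a,c,d}  FIRST[A]={d}  FIRST[B]={d}  FIRST[C]={a,c,d}
iter 3: (stable)
  FIRST[S]={a,c,d}  FIRST[A]={d}  FIRST[B]={d}  FIRST[C]={a,c,d}

Compute FOLLOW by fixpoint:
FOLLOW(S) := {$}
pass 1:
  S→B S S: FOLLOW(B) ⊇ FIRST(S) = {a,c,d}; new: +{a,c,d}
  S→B S S: FOLLOW(S) ⊇ FIRST(S) = {a,c,d}; new: +{a,c,d}
  S→c A: FOLLOW(A) ⊇ FOLLOW(S) ⊇ {$,a,c,d}; new: +{$,a,c,d}
  S→c C: FOLLOW(C) ⊇ FOLLOW(S) ⊇ {$,a,c,d}; new: +{$,a,c,d}
  S: {$,a,c,d}  A: {$,a,c,d}  B: {a,c,d}  C: {$,a,c,d}
pass 2: — fixpoint
  S: {$,a,c,d}  A: {$,a,c,d}  B: {a,c,d}  C: {$,a,c,d}

FOLLOW(S) = ["$", "a", "c", "d"]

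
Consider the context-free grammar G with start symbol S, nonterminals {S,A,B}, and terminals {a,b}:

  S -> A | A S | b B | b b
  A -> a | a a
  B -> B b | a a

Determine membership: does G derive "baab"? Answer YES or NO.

CNF form of G:
  S -> A S | T0 T0 | T1 B | T1 T1 | a
  A -> T0 T0 | a
  B -> B T1 | T0 T0
  T0 -> a
  T1 -> b

Fill CYK table bottom-up:
  cell(0,0) b: {T1}  orig:{}
  cell(1,1) a: {A,S,T0}  orig:{A,S}
  cell(2,2) a: {A,S,T0}  orig:{A,S}
  cell(3,3) b: {T1}  orig:{}
  cell(0,1) ba: ∅
  cell(1,2) aa: {A,B,S}
  cell(2,3) ab: ∅
  cell(0,2) baa: {S}
  cell(1,3) aab: {B}
  cell(0,3) baab: {S}

S ∈ T[0,3] ⇒ YES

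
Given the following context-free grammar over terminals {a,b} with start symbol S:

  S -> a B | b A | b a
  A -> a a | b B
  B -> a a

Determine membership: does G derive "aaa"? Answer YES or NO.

Convert to CNF:
  S -> T0 B | T1 A | T1 T0
  A -> T0 T0 | T1 B
  B -> T0 T0
  T0 -> a
  T1 -> b

CYK fill:
  [0..0]={T0}  "a"  orig:{}
  [1..1]={T0}  "a"  orig:{}
  [2..2]={T0}  "a"  orig:{}
  [0..1]={A,B}  "aa"
  [1..2]={A,B}  "aa"
  [0..2]={S}  "aaa"

S ∈ T[0,2] ⇒ YES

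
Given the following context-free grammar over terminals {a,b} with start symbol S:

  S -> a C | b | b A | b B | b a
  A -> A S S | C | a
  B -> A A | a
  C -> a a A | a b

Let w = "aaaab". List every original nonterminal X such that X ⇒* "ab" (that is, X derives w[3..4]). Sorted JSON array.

CNF form of G:
  S -> T0 C | T1 A | T1 B | T1 T0 | b
  A -> A X2 | T0 T1 | T0 X3 | a
  B -> A A | a
  C -> T0 T1 | T0 X4
  T0 -> a
  T1 -> b
  X2 -> S S
  X3 -> T0 A
  X4 -> T0 A

CYK fill — only the sub-triangle for w[3..4]:
  [3..3]={A,B,T0}  "a"  orig:{A,B}
  [4..4]={S,T1}  "b"  orig:{S}
  [3..4]={A,C}  "ab"

Original NTs in T[3,4] deriving "ab": ["A", "C"]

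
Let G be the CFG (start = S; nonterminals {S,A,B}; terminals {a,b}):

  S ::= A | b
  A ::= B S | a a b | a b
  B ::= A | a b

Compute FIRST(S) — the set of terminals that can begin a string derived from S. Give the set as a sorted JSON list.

Compute FIRST by fixpoint:
[1]
  A via A→a a b: +{a}
  B via B→A: +{a}
  S via S→A: +{a}
  S via S→b: +{b}
  S: {a,b}  A: {a}  B: {a}
[2] — fixpoint
  S: {a,b}  A: {a}  B: {a}

FIRST(S) = ["a", "b"]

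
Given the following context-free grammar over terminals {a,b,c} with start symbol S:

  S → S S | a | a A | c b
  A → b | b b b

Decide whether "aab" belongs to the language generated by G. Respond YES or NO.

CNF form of G:
  S -> S S | T1 A | T2 T0 | a
  A -> T0 X3 | b
  T0 -> b
  T1 -> a
  T2 -> c
  X3 -> T0 T0

CYK fill:
  T[0,0] 'a' = {S,T1}  orig:{S}
  T[1,1] 'a' = {S,T1}  orig:{S}
  T[2,2] 'b' = {A,T0}  orig:{A}
  T[0,1] 'aa' = {S}
  T[1,2] 'ab' = {S}
  T[0,2] 'aab' = {S}

S ∈ T[0,2] ⇒ YES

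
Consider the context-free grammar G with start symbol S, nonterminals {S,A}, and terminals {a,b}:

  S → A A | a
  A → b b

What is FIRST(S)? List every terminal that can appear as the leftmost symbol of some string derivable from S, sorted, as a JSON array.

FIRST iteration:
[1]
  A via A→b b: +{b}
  S via S→A A: +{b}
  S via S→a: +{a}
  FIRST[S]={a,b}  FIRST[A]={b}
[2] done
  FIRST[S]={a,b}  FIRST[A]={b}

FIRST(S) = ["a", "b"]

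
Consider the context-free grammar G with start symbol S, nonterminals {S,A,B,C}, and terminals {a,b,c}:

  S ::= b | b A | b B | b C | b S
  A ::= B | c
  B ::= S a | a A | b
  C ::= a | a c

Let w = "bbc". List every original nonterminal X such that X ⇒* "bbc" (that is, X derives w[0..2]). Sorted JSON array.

Convert to CNF:
  S -> T2 A | T2 B | T2 C | T2 S | b
  A -> S T0 | T0 A | b | c
  B -> S T0 | T0 A | b
  C -> T0 T1 | a
  T0 -> a
  T1 -> c
  T2 -> b

CYK fill — only the sub-triangle for w[0..2]:
  T[0,0] 'b' = {A,B,S,T2}  orig:{A,B,S}
  T[1,1] 'b' = {A,B,S,T2}  orig:{A,B,S}
  T[2,2] 'c' = {A,T1}  orig:{A}
  T[0,1] 'bb' = {S}
  T[1,2] 'bc' = {S}
  T[0,2] 'bbc' = {S}

Original NTs in T[0,2] deriving "bbc": ["S"]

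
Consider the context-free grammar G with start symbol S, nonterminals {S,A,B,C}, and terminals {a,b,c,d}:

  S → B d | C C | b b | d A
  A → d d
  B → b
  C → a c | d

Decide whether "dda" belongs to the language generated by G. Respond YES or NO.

Convert to CNF:
  S -> B T0 | C C | T0 A | T3 T3
  A -> T0 T0
  B -> b
  C -> T1 T2 | d
  T0 -> d
  T1 -> a
  T2 -> c
  T3 -> b

CYK table (by increasing span):
  [0..0]={C,T0}  "d"  orig:{C}
  [1..1]={C,T0}  "d"  orig:{C}
  [2..2]={T1}  "a"  orig:{}
  [0..1]={A,S}  "dd"
  [1..2]=∅  "da"
  [0..2]=∅  "dda"

S ∉ T[0,2] ⇒ NO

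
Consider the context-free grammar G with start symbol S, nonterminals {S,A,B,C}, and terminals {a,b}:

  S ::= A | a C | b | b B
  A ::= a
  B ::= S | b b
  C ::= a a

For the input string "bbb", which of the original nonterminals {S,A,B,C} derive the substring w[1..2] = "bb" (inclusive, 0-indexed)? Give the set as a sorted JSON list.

Convert to CNF:
  S -> T0 C | T1 B | a | b
  A -> a
  B -> T0 C | T1 B | T1 T1 | a | b
  C -> T0 T0
  T0 -> a
  T1 -> b

Fill CYK table bottom-up — only the sub-triangle for w[1..2]:
  T[1,1] 'b' = {B,S,T1}  orig:{B,S}
  T[2,2] 'b' = {B,S,T1}  orig:{B,S}
  T[1,2] 'bb' = {B,S}

Original NTs in T[1,2] deriving "bb": ["B", "S"]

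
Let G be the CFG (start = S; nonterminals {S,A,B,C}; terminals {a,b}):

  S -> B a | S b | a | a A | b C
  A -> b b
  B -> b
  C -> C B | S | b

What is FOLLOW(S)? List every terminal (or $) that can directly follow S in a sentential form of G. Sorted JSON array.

FIRST sets, iterate to fixpoint:
[1]
  A via A→b b: +{b}
  B via B→b: +{b}
  C via C→b: +{b}
  S via S→B a: +{b}
  S via S→a: +{a}
  S: {a,b}  A: {b}  B: {b}  C: {b}
[2]
  C via C→S: +{a}
  S: {a,b}  A: {b}  B: {b}  C: {a,b}
[3] — fixpoint
  S: {a,b}  A: {b}  B: {b}  C: {a,b}

FOLLOW sets:
initialize: $ ∈ FOLLOW(S)
pass 1:
  C→C B: FOLLOW(C) ⊇ FIRST(B) = {b}; new: +{b}
  C→C B: FOLLOW(B) ⊇ FOLLOW(C) ⊇ {b}; new: +{b}
  C→S: FOLLOW(S) ⊇ FOLLOW(C) ⊇ {b}; new: +{b}
  S→B a: FOLLOW(B) ⊇ FIRST(a) = {a}; new: +{a}
  S→a A: FOLLOW(A) ⊇ FOLLOW(S) ⊇ {$,b}; new: +{$,b}
  S→b C: FOLLOW(C) ⊇ FOLLOW(S) ⊇ {$,b}; new: +{$}
  FOLLOW[S]={$,b}  FOLLOW[A]={$,b}  FOLLOW[B]={a,b}  FOLLOW[C]={$,b}
pass 2:
  C→C B: FOLLOW(B) ⊇ FOLLOW(C) ⊇ {$,b}; new: +{$}
  FOLLOW[S]={$,b}  FOLLOW[A]={$,b}  FOLLOW[B]={$,a,b}  FOLLOW[C]={$,b}
pass 3: (stable)
  FOLLOW[S]={$,b}  FOLLOW[A]={$,b}  FOLLOW[B]={$,a,b}  FOLLOW[C]={$,b}

FOLLOW(S) = ["$", "b"]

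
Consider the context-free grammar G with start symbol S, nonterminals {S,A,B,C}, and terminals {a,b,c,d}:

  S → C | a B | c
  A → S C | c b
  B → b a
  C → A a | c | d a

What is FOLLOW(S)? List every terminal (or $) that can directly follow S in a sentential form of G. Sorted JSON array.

FIRST iteration:
iter 1:
  A via A→c b: +{c}
  B via B→b a: +{b}
  C via C→A a: +{c}
  C via C→d a: +{d}
  S via S→C: +{c,d}
  S via S→a B: +{a}
  FIRST(S)={a,c,d}  FIRST(A)={c}  FIRST(B)={b}  FIRST(C)={c,d}
iter 2:
  A via A→S C: +{a,d}
  C via C→A a: +{a}
  FIRST(S)={a,c,d}  FIRST(A)={a,c,d}  FIRST(B)={b}  FIRST(C)={a,c,d}
iter 3: (stable)
  FIRST(S)={a,c,d}  FIRST(A)={a,c,d}  FIRST(B)={b}  FIRST(C)={a,c,d}

FOLLOW iteration:
FOLLOW(S) := {$}
round 1:
  A→S C: FOLLOW(S) ⊇ FIRST(C) = {a,c,d}; new: +{a,c,d}
  C→A a: FOLLOW(A) ⊇ FIRST(a) = {a}; new: +{a}
  S→C: FOLLOW(C) ⊇ FOLLOW(S) ⊇ {$,a,c,d}; new: +{$,a,c,d}
  S→a B: FOLLOW(B) ⊇ FOLLOW(S) ⊇ {$,a,c,d}; new: +{$,a,c,d}
  FOLLOW[S]={$,a,c,d}  FOLLOW[A]={a}  FOLLOW[B]={$,a,c,d}  FOLLOW[C]={$,a,c,d}
round 2: (stable)
  FOLLOW[S]={$,a,c,d}  FOLLOW[A]={a}  FOLLOW[B]={$,a,c,d}  FOLLOW[C]={$,a,c,d}

FOLLOW(S) = ["$", "a", "c", "d"]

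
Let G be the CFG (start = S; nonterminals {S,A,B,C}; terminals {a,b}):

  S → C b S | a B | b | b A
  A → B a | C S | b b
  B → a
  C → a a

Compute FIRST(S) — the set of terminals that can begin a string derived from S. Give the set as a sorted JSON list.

Compute FIRST by fixpoint:
[1]
  A via A→b b: +{b}
  B via B→a: +{a}
  C via C→a a: +{a}
  S via S→C b S: +{a}
  S via S→b: +{b}
  FIRST(S)={a,b}  FIRST(A)={b}  FIRST(B)={a}  FIRST(C)={a}
[2]
  A via A→B a: +{a}
  FIRST(S)={a,b}  FIRST(A)={a,b}  FIRST(B)={a}  FIRST(C)={a}
[3] (stable)
  FIRST(S)={a,b}  FIRST(A)={a,b}  FIRST(B)={a}  FIRST(C)={a}

FIRST(S) = ["a", "b"]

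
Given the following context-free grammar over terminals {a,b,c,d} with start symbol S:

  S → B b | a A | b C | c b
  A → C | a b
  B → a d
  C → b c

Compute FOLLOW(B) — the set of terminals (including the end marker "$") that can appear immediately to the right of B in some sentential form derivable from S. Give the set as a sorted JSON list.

Compute FIRST by fixpoint:
pass 1:
  A via A→a b: +{a}
  B via B→a d: +{a}
  C via C→b c: +{b}
  S via S→B b: +{a}
  S via S→b C: +{b}
  S via S→c b: +{c}
  FIRST[S]={a,b,c}  FIRST[A]={a}  FIRST[B]={a}  FIRST[C]={b}
pass 2:
  A via A→C: +{b}
  FIRST[S]={a,b,c}  FIRST[A]={a,b}  FIRST[B]={a}  FIRST[C]={b}
pass 3: done
  FIRST[S]={a,b,c}  FIRST[A]={a,b}  FIRST[B]={a}  FIRST[C]={b}

FOLLOW sets:
FOLLOW(S) := {$}
pass 1:
  S→B b: FOLLOW(B) ⊇ FIRST(b) = {b}; new: +{b}
  S→a A: FOLLOW(A) ⊇ FOLLOW(S) ⊇ {$}; new: +{$}
  S→b C: FOLLOW(C) ⊇ FOLLOW(S) ⊇ {$}; new: +{$}
  FOLLOW[S]={$}  FOLLOW[A]={$}  FOLLOW[B]={b}  FOLLOW[C]={$}
pass 2: done
  FOLLOW[S]={$}  FOLLOW[A]={$}  FOLLOW[B]={b}  FOLLOW[C]={$}

FOLLOW(B) = ["b"]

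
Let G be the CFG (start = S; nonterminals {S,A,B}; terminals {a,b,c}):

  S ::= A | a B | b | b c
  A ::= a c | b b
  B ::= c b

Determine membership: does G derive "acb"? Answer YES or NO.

Convert to CNF:
  S -> T0 B | T0 T1 | T2 T1 | T2 T2 | b
  A -> T0 T1 | T2 T2
  B -> T1 T2
  T0 -> a
  T1 -> c
  T2 -> b

Fill CYK table bottom-up:
  T[0,0] 'a' = {T0}  orig:{}
  T[1,1] 'c' = {T1}  orig:{}
  T[2,2] 'b' = {S,T2}  orig:{S}
  T[0,1] 'ac' = {A,S}
  T[1,2] 'cb' = {B}
  T[0,2] 'acb' = {S}

S ∈ T[0,2] ⇒ YES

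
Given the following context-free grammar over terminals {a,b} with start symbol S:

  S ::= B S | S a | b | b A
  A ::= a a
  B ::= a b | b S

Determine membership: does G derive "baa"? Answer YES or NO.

CNF form of G:
  S -> B S | S T0 | T1 A | b
  A -> T0 T0
  B -> T0 T1 | T1 S
  T0 -> a
  T1 -> b

CYK table (by increasing span):
  [0..0]={S,T1}  "b"  orig:{S}
  [1..1]={T0}  "a"  orig:{}
  [2..2]={T0}  "a"  orig:{}
  [0..1]={S}  "ba"
  [1..2]={A}  "aa"
  [0..2]={S}  "baa"

S ∈ T[0,2] ⇒ YES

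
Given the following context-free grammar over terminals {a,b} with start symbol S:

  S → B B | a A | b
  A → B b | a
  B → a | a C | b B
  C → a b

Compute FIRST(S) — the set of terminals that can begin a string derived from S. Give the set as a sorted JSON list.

Compute FIRST by fixpoint:
iter 1:
  A via A→a: +{a}
  B via B→a: +{a}
  B via B→b B: +{b}
  C via C→a b: +{a}
  S via S→B B: +{a,b}
  S: {a,b}  A: {a}  B: {a,b}  C: {a}
iter 2:
  A via A→B b: +{b}
  S: {a,b}  A: {a,b}  B: {a,b}  C: {a}
iter 3: done
  S: {a,b}  A: {a,b}  B: {a,b}  C: {a}

FIRST(S) = ["a", "b"]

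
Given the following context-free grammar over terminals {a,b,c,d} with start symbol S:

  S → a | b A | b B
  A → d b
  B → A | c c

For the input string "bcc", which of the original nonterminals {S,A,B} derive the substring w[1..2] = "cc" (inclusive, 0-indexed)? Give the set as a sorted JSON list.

Convert to CNF:
  S -> T1 A | T1 B | a
  A -> T0 T1
  B -> T0 T1 | T2 T2
  T0 -> d
  T1 -> b
  T2 -> c

CYK fill (cells [i..j] with 1 ≤ i ≤ j ≤ 2 only):
  [1..1]={T2}  "c"  orig:{}
  [2..2]={T2}  "c"  orig:{}
  [1..2]={B}  "cc"

Original NTs in T[1,2] deriving "cc": ["B"]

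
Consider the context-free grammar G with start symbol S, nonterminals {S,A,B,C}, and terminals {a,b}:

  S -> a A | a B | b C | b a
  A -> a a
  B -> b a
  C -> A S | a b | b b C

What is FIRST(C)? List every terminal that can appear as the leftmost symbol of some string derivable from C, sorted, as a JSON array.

FIRST iteration:
[1]
  A via A→a a: +{a}
  B via B→b a: +{b}
  C via C→A S: +{a}
  C via C→b b C: +{b}
  S via S→a A: +{a}
  S via S→b C: +{b}
  S: {a,b}  A: {a}  B: {b}  C: {a,b}
[2] (no change)
  S: {a,b}  A: {a}  B: {b}  C: {a,b}

FIRST(C) = ["a", "b"]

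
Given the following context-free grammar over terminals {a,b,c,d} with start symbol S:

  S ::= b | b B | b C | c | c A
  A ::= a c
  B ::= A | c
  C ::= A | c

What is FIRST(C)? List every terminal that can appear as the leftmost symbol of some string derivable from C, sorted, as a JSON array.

FIRST iteration:
[1]
  A via A→a c: +{a}
  B via B→A: +{a}
  B via B→c: +{c}
  C via C→A: +{a}
  C via C→c: +{c}
  S via S→b: +{b}
  S via S→c: +{c}
  FIRST(S)={b,c}  FIRST(A)={a}  FIRST(B)={a,c}  FIRST(C)={a,c}
[2] (no change)
  FIRST(S)={b,c}  FIRST(A)={a}  FIRST(B)={a,c}  FIRST(C)={a,c}

FIRST(C) = ["a", "c"]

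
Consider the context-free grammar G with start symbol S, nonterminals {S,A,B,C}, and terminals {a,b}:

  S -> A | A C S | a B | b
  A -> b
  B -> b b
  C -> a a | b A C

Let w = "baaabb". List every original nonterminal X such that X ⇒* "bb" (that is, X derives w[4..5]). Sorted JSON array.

CNF form of G:
  S -> A X3 | T1 B | b
  A -> b
  B -> T0 T0
  C -> T0 X2 | T1 T1
  T0 -> b
  T1 -> a
  X2 -> A C
  X3 -> C S

CYK fill (cells [i..j] with 4 ≤ i ≤ j ≤ 5 only):
  cell(4,4) b: {A,S,T0}  orig:{A,S}
  cell(5,5) b: {A,S,T0}  orig:{A,S}
  cell(4,5) bb: {B}

Original NTs in T[4,5] deriving "bb": ["B"]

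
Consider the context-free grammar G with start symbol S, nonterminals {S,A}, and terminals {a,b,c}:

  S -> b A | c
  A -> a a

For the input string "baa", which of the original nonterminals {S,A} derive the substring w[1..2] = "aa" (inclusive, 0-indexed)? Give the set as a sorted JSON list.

Convert to CNF:
  S -> T1 A | c
  A -> T0 T0
  T0 -> a
  T1 -> b

CYK fill (cells [i..j] with 1 ≤ i ≤ j ≤ 2 only):
  [1..1]={T0}  "a"  orig:{}
  [2..2]={T0}  "a"  orig:{}
  [1..2]={A}  "aa"

Original NTs in T[1,2] deriving "aa": ["A"]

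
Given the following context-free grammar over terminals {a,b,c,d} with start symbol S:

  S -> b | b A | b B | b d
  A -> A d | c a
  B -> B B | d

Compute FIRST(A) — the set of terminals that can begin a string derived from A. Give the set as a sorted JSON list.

FIRST iteration:
iter 1:
  A via A→c a: +{c}
  B via B→d: +{d}
  S via S→b: +{b}
  FIRST(S)={b}  FIRST(A)={c}  FIRST(B)={d}
iter 2: — fixpoint
  FIRST(S)={b}  FIRST(A)={c}  FIRST(B)={d}

FIRST(A) = ["c"]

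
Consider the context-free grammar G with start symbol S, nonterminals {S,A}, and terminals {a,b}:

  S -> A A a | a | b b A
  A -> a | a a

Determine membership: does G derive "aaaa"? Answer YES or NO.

CNF form of G:
  S -> A X2 | T1 X3 | a
  A -> T0 T0 | a
  T0 -> a
  T1 -> b
  X2 -> A T0
  X3 -> T1 A

CYK fill:
  T[0,0] 'a' = {A,S,T0}  orig:{A,S}
  T[1,1] 'a' = {A,S,T0}  orig:{A,S}
  T[2,2] 'a' = {A,S,T0}  orig:{A,S}
  T[3,3] 'a' = {A,S,T0}  orig:{A,S}
  T[0,1] 'aa' = {A,X2}  orig:{A}
  T[1,2] 'aa' = {A,X2}  orig:{A}
  T[2,3] 'aa' = {A,X2}  orig:{A}
  T[0,2] 'aaa' = {S,X2}  orig:{S}
  T[1,3] 'aaa' = {S,X2}  orig:{S}
  T[0,3] 'aaaa' = {S}

S ∈ T[0,3] ⇒ YES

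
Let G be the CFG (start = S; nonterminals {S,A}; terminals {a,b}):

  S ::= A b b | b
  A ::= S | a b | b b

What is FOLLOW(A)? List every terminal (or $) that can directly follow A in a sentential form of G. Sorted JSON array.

FIRST sets, iterate to fixpoint:
pass 1:
  A via A→a b: +{a}
  A via A→b b: +{b}
  S via S→A b b: +{a,b}
  FIRST[S]={a,b}  FIRST[A]={a,b}
pass 2: (no change)
  FIRST[S]={a,b}  FIRST[A]={a,b}

Compute FOLLOW by fixpoint:
FOLLOW(S) := {$}
pass 1:
  S→A b b: FOLLOW(A) ⊇ FIRST(b) = {b}; new: +{b}
  FOLLOW(S)={$}  FOLLOW(A)={b}
pass 2:
  A→S: FOLLOW(S) ⊇ FOLLOW(A) ⊇ {b}; new: +{b}
  FOLLOW(S)={$,b}  FOLLOW(A)={b}
pass 3: (no change)
  FOLLOW(S)={$,b}  FOLLOW(A)={b}

FOLLOW(A) = ["b"]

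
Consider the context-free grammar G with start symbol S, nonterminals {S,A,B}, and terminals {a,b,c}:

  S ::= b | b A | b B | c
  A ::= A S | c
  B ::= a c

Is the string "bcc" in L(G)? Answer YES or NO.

CNF form of G:
  S -> T2 A | T2 B | b | c
  A -> A S | c
  B -> T0 T1
  T0 -> a
  T1 -> c
  T2 -> b

Fill CYK table bottom-up:
  [0..0]={S,T2}  "b"  orig:{S}
  [1..1]={A,S,T1}  "c"  orig:{A,S}
  [2..2]={A,S,T1}  "c"  orig:{A,S}
  [0..1]={S}  "bc"
  [1..2]={A}  "cc"
  [0..2]={S}  "bcc"

S ∈ T[0,2] ⇒ YES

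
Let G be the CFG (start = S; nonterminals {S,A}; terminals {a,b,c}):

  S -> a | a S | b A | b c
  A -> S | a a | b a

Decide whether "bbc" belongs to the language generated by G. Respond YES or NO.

CNF form of G:
  S -> T0 S | T1 A | T1 T2 | a
  A -> T0 S | T0 T0 | T1 A | T1 T0 | T1 T2 | a
  T0 -> a
  T1 -> b
  T2 -> c

CYK table (by increasing span):
  [0..0]={T1}  "b"  orig:{}
  [1..1]={T1}  "b"  orig:{}
  [2..2]={T2}  "c"  orig:{}
  [0..1]=∅  "bb"
  [1..2]={A,S}  "bc"
  [0..2]={A,S}  "bbc"

S ∈ T[0,2] ⇒ YES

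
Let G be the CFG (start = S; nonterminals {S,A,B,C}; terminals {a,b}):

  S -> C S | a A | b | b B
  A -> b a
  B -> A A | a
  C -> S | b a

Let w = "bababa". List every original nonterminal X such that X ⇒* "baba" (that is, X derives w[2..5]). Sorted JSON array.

Convert to CNF:
  S -> C S | T0 B | T1 A | b
  A -> T0 T1
  B -> A A | a
  C -> C S | T0 B | T0 T1 | T1 A | b
  T0 -> b
  T1 -> a

CYK table (by increasing span) — only the sub-triangle for w[2..5]:
  T[2,2] 'b' = {C,S,T0}  orig:{C,S}
  T[3,3] 'a' = {B,T1}  orig:{B}
  T[4,4] 'b' = {C,S,T0}  orig:{C,S}
  T[5,5] 'a' = {B,T1}  orig:{B}
  T[2,3] 'ba' = {A,C,S}
  T[3,4] 'ab' = ∅
  T[4,5] 'ba' = {A,C,S}
  T[2,4] 'bab' = {C,S}
  T[3,5] 'aba' = {C,S}
  T[2,5] 'baba' = {B,C,S}

Original NTs in T[2,5] deriving "baba": ["B", "C", "S"]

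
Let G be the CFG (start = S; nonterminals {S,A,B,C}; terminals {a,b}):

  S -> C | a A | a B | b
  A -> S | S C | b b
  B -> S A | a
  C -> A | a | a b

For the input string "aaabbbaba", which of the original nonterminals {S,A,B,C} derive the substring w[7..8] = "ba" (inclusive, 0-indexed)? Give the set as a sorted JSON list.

CNF form of G:
  S -> S C | T0 A | T0 B | T0 T1 | T1 T1 | a | b
  A -> S C | T0 A | T0 B | T0 T1 | T1 T1 | a | b
  B -> S A | a
  C -> S C | T0 A | T0 B | T0 T1 | T1 T1 | a | b
  T0 -> a
  T1 -> b

Fill CYK table bottom-up (cells [i..j] with 7 ≤ i ≤ j ≤ 8 only):
  cell(7,7) b: {A,C,S,T1}  orig:{A,C,S}
  cell(8,8) a: {A,B,C,S,T0}  orig:{A,B,C,S}
  cell(7,8) ba: {A,B,C,S}

Original NTs in T[7,8] deriving "ba": ["A", "B", "C", "S"]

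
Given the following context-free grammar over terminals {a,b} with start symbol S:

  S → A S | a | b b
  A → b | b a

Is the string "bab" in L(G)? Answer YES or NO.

Convert to CNF:
  S -> A S | T0 T0 | a
  A -> T0 T1 | b
  T0 -> b
  T1 -> a

CYK fill:
  T[0,0] 'b' = {A,T0}  orig:{A}
  T[1,1] 'a' = {S,T1}  orig:{S}
  T[2,2] 'b' = {A,T0}  orig:{A}
  T[0,1] 'ba' = {A,S}
  T[1,2] 'ab' = ∅
  T[0,2] 'bab' = ∅

S ∉ T[0,2] ⇒ NO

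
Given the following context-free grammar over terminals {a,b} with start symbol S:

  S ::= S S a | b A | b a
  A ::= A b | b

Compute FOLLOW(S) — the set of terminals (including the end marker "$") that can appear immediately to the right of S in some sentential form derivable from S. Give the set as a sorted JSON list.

FIRST sets, iterate to fixpoint:
[1]
  A via A→b: +{b}
  S via S→b A: +{b}
  FIRST(S)={b}  FIRST(A)={b}
[2] (stable)
  FIRST(S)={b}  FIRST(A)={b}

FOLLOW sets:
FOLLOW(S) := {$}
pass 1:
  A→A b: FOLLOW(A) ⊇ FIRST(b) = {b}; new: +{b}
  S→S S a: FOLLOW(S) ⊇ FIRST(S) = {b}; new: +{b}
  S→S S a: FOLLOW(S) ⊇ FIRST(a) = {a}; new: +{a}
  S→b A: FOLLOW(A) ⊇ FOLLOW(S) ⊇ {$,a,b}; new: +{$,a}
  FOLLOW(S)={$,a,b}  FOLLOW(A)={$,a,b}
pass 2: (no change)
  FOLLOW(S)={$,a,b}  FOLLOW(A)={$,a,b}

FOLLOW(S) = ["$", "a", "b"]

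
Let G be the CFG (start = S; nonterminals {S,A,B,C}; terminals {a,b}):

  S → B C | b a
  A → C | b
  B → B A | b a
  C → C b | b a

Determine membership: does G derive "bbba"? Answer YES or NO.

Convert to CNF:
  S -> B C | T0 T1
  A -> C T0 | T0 T1 | b
  B -> B A | T0 T1
  C -> C T0 | T0 T1
  T0 -> b
  T1 -> a

CYK fill:
  T[0,0] 'b' = {A,T0}  orig:{A}
  T[1,1] 'b' = {A,T0}  orig:{A}
  T[2,2] 'b' = {A,T0}  orig:{A}
  T[3,3] 'a' = {T1}  orig:{}
  T[0,1] 'bb' = ∅
  T[1,2] 'bb' = ∅
  T[2,3] 'ba' = {A,B,C,S}
  T[0,2] 'bbb' = ∅
  T[1,3] 'bba' = ∅
  T[0,3] 'bbba' = ∅

S ∉ T[0,3] ⇒ NO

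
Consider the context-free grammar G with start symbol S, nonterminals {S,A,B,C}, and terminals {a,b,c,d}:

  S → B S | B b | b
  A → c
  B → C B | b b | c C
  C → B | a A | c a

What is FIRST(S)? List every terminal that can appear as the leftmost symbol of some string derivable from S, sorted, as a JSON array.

FIRST iteration:
pass 1:
  A via A→c: +{c}
  B via B→b b: +{b}
  B via B→c C: +{c}
  C via C→B: +{b,c}
  C via C→a A: +{a}
  S via S→B S: +{b,c}
  FIRST(S)={b,c}  FIRST(A)={c}  FIRST(B)={b,c}  FIRST(C)={a,b,c}
pass 2:
  B via B→C B: +{a}
  S via S→B S: +{a}
  FIRST(S)={a,b,c}  FIRST(A)={c}  FIRST(B)={a,b,c}  FIRST(C)={a,b,c}
pass 3: (stable)
  FIRST(S)={a,b,c}  FIRST(A)={c}  FIRST(B)={a,b,c}  FIRST(C)={a,b,c}

FIRST(S) = ["a", "b", "c"]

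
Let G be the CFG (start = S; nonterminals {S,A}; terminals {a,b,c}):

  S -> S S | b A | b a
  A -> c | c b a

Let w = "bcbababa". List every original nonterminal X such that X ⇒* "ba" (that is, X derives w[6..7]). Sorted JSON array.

CNF form of G:
  S -> S S | T1 A | T1 T2
  A -> T0 X3 | c
  T0 -> c
  T1 -> b
  T2 -> a
  X3 -> T1 T2

CYK table (by increasing span) — only the sub-triangle for w[6..7]:
  cell(6,6) b: {T1}  orig:{}
  cell(7,7) a: {T2}  orig:{}
  cell(6,7) ba: {S,X3}  orig:{S}

Original NTs in T[6,7] deriving "ba": ["S"]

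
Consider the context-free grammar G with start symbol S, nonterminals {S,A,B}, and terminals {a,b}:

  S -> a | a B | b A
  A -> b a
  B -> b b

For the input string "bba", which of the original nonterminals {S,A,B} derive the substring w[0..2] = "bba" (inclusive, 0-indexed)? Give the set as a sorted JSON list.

Convert to CNF:
  S -> T0 A | T1 B | a
  A -> T0 T1
  B -> T0 T0
  T0 -> b
  T1 -> a

CYK table (by increasing span) (cells [i..j] with 0 ≤ i ≤ j ≤ 2 only):
  T[0,0] 'b' = {T0}  orig:{}
  T[1,1] 'b' = {T0}  orig:{}
  T[2,2] 'a' = {S,T1}  orig:{S}
  T[0,1] 'bb' = {B}
  T[1,2] 'ba' = {A}
  T[0,2] 'bba' = {S}

Original NTs in T[0,2] deriving "bba": ["S"]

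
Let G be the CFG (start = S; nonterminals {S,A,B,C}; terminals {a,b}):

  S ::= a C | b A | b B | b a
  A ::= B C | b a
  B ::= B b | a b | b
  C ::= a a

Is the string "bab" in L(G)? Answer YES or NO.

CNF form of G:
  S -> T0 A | T0 B | T0 T1 | T1 C
  A -> B C | T0 T1
  B -> B T0 | T1 T0 | b
  C -> T1 T1
  T0 -> b
  T1 -> a

CYK fill:
  T[0,0] 'b' = {B,T0}  orig:{B}
  T[1,1] 'a' = {T1}  orig:{}
  T[2,2] 'b' = {B,T0}  orig:{B}
  T[0,1] 'ba' = {A,S}
  T[1,2] 'ab' = {B}
  T[0,2] 'bab' = {S}

S ∈ T[0,2] ⇒ YES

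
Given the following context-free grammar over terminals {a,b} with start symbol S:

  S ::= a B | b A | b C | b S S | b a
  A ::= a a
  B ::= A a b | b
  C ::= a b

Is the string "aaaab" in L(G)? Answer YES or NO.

Convert to CNF:
  S -> T0 B | T1 A | T1 C | T1 T0 | T1 X3
  A -> T0 T0
  B -> A X2 | b
  C -> T0 T1
  T0 -> a
  T1 -> b
  X2 -> T0 T1
  X3 -> S S

CYK fill:
  [0..0]={T0}  "a"  orig:{}
  [1..1]={T0}  "a"  orig:{}
  [2..2]={T0}  "a"  orig:{}
  [3..3]={T0}  "a"  orig:{}
  [4..4]={B,T1}  "b"  orig:{B}
  [0..1]={A}  "aa"
  [1..2]={A}  "aa"
  [2..3]={A}  "aa"
  [3..4]={C,S,X2}  "ab"  orig:{C,S}
  [0..2]=∅  "aaa"
  [1..3]=∅  "aaa"
  [2..4]=∅  "aab"
  [0..3]=∅  "aaaa"
  [1..4]={B}  "aaab"
  [0..4]={S}  "aaaab"

S ∈ T[0,4] ⇒ YES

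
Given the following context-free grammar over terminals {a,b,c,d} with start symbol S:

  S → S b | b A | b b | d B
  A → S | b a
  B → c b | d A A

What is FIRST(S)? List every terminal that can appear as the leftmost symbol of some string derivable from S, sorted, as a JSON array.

Compute FIRST by fixpoint:
pass 1:
  A via A→b a: +{b}
  B via B→c b: +{c}
  B via B→d A A: +{d}
  S via S→b A: +{b}
  S via S→d B: +{d}
  S: {b,d}  A: {b}  B: {c,d}
pass 2:
  A via A→S: +{d}
  S: {b,d}  A: {b,d}  B: {c,d}
pass 3: (stable)
  S: {b,d}  A: {b,d}  B: {c,d}

FIRST(S) = ["b", "d"]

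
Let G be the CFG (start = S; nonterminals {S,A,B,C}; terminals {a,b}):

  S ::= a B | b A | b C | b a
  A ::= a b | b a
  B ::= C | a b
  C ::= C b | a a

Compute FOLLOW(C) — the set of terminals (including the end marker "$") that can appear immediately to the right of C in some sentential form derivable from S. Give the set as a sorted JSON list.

FIRST iteration:
pass 1:
  A via A→a b: +{a}
  A via A→b a: +{b}
  B via B→a b: +{a}
  C via C→a a: +{a}
  S via S→a B: +{a}
  S via S→b A: +{b}
  FIRST(S)={a,b}  FIRST(A)={a,b}  FIRST(B)={a}  FIRST(C)={a}
pass 2: done
  FIRST(S)={a,b}  FIRST(A)={a,b}  FIRST(B)={a}  FIRST(C)={a}

FOLLOW sets:
FOLLOW(S) := {$}
[1]
  C→C b: FOLLOW(C) ⊇ FIRST(b) = {b}; new: +{b}
  S→a B: FOLLOW(B) ⊇ FOLLOW(S) ⊇ {$}; new: +{$}
  S→b A: FOLLOW(A) ⊇ FOLLOW(S) ⊇ {$}; new: +{$}
  S→b C: FOLLOW(C) ⊇ FOLLOW(S) ⊇ {$}; new: +{$}
  FOLLOW(S)={$}  FOLLOW(A)={$}  FOLLOW(B)={$}  FOLLOW(C)={$,b}
[2] done
  FOLLOW(S)={$}  FOLLOW(A)={$}  FOLLOW(B)={$}  FOLLOW(C)={$,b}

FOLLOW(C) = ["$", "b"]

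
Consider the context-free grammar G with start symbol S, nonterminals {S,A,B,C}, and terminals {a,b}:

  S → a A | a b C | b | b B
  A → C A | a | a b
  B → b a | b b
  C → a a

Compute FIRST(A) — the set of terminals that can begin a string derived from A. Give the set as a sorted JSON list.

FIRST iteration:
pass 1:
  A via A→a: +{a}
  B via B→b a: +{b}
  C via C→a a: +{a}
  S via S→a A: +{a}
  S via S→b: +{b}
  FIRST[S]={a,b}  FIRST[A]={a}  FIRST[B]={b}  FIRST[C]={a}
pass 2: — fixpoint
  FIRST[S]={a,b}  FIRST[A]={a}  FIRST[B]={b}  FIRST[C]={a}

FIRST(A) = ["a"]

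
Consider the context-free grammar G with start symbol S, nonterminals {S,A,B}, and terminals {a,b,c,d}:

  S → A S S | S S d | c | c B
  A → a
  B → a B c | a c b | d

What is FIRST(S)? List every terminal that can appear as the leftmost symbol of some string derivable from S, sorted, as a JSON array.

FIRST iteration:
round 1:
  A via A→a: +{a}
  B via B→a B c: +{a}
  B via B→d: +{d}
  S via S→A S S: +{a}
  S via S→c: +{c}
  FIRST(S)={a,c}  FIRST(A)={a}  FIRST(B)={a,d}
round 2: done
  FIRST(S)={a,c}  FIRST(A)={a}  FIRST(B)={a,d}

FIRST(S) = ["a", "c"]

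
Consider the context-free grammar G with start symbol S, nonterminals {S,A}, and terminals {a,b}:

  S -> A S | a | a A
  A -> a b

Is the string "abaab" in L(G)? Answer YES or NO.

CNF form of G:
  S -> A S | T0 A | a
  A -> T0 T1
  T0 -> a
  T1 -> b

CYK table (by increasing span):
  cell(0,0) a: {S,T0}  orig:{S}
  cell(1,1) b: {T1}  orig:{}
  cell(2,2) a: {S,T0}  orig:{S}
  cell(3,3) a: {S,T0}  orig:{S}
  cell(4,4) b: {T1}  orig:{}
  cell(0,1) ab: {A}
  cell(1,2) ba: ∅
  cell(2,3) aa: ∅
  cell(3,4) ab: {A}
  cell(0,2) aba: {S}
  cell(1,3) baa: ∅
  cell(2,4) aab: {S}
  cell(0,3) abaa: ∅
  cell(1,4) baab: ∅
  cell(0,4) abaab: {S}

S ∈ T[0,4] ⇒ YES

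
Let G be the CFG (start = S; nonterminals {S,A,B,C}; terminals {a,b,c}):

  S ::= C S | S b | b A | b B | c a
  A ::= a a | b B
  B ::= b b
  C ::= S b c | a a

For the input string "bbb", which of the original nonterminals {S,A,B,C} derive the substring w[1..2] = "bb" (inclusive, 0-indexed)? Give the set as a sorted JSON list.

Convert to CNF:
  S -> C S | S T1 | T1 A | T1 B | T2 T0
  A -> T0 T0 | T1 B
  B -> T1 T1
  C -> S X3 | T0 T0
  T0 -> a
  T1 -> b
  T2 -> c
  X3 -> T1 T2

Fill CYK table bottom-up, restricted to cells inside w[1..2]:
  cell(1,1) b: {T1}  orig:{}
  cell(2,2) b: {T1}  orig:{}
  cell(1,2) bb: {B}

Original NTs in T[1,2] deriving "bb": ["B"]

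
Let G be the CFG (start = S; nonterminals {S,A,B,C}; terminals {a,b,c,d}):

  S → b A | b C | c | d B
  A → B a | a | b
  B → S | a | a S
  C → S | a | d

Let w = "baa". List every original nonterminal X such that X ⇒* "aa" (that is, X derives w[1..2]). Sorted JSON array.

CNF form of G:
  S -> T1 A | T1 C | T2 B | c
  A -> B T0 | a | b
  B -> T0 S | T1 A | T1 C | T2 B | a | c
  C -> T1 A | T1 C | T2 B | a | c | d
  T0 -> a
  T1 -> b
  T2 -> d

Fill CYK table bottom-up (cells [i..j] with 1 ≤ i ≤ j ≤ 2 only):
  cell(1,1) a: {A,B,C,T0}  orig:{A,B,C}
  cell(2,2) a: {A,B,C,T0}  orig:{A,B,C}
  cell(1,2) aa: {A}

Original NTs in T[1,2] deriving "aa": ["A"]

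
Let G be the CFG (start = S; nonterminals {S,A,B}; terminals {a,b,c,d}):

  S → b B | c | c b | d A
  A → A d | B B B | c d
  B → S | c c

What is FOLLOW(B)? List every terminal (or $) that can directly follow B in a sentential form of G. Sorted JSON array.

Compute FIRST by fixpoint:
pass 1:
  A via A→c d: +{c}
  B via B→c c: +{c}
  S via S→b B: +{b}
  S via S→c: +{c}
  S via S→d A: +{d}
  FIRST(S)={b,c,d}  FIRST(A)={c}  FIRST(B)={c}
pass 2:
  B via B→S: +{b,d}
  FIRST(S)={b,c,d}  FIRST(A)={c}  FIRST(B)={b,c,d}
pass 3:
  A via A→B B B: +{b,d}
  FIRST(S)={b,c,d}  FIRST(A)={b,c,d}  FIRST(B)={b,c,d}
pass 4: (no change)
  FIRST(S)={b,c,d}  FIRST(A)={b,c,d}  FIRST(B)={b,c,d}

FOLLOW iteration:
seed FOLLOW(S) with $
[1]
  A→A d: FOLLOW(A) ⊇ FIRST(d) = {d}; new: +{d}
  A→B B B: FOLLOW(B) ⊇ FIRST(B) = {b,c,d}; new: +{b,c,d}
  B→S: FOLLOW(S) ⊇ FOLLOW(B) ⊇ {b,c,d}; new: +{b,c,d}
  S→b B: FOLLOW(B) ⊇ FOLLOW(S) ⊇ {$,b,c,d}; new: +{$}
  S→d A: FOLLOW(A) ⊇ FOLLOW(S) ⊇ {$,b,c,d}; new: +{$,b,c}
  FOLLOW(S)={$,b,c,d}  FOLLOW(A)={$,b,c,d}  FOLLOW(B)={$,b,c,d}
[2] — fixpoint
  FOLLOW(S)={$,b,c,d}  FOLLOW(A)={$,b,c,d}  FOLLOW(B)={$,b,c,d}

FOLLOW(B) = ["$", "b", "c", "d"]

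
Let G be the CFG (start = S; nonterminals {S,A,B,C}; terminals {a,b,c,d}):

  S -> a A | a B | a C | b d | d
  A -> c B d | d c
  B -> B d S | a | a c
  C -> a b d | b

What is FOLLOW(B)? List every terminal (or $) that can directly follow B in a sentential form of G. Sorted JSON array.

Compute FIRST by fixpoint:
round 1:
  A via A→c B d: +{c}
  A via A→d c: +{d}
  B via B→a: +{a}
  C via C→a b d: +{a}
  C via C→b: +{b}
  S via S→a A: +{a}
  S via S→b d: +{b}
  S via S→d: +{d}
  S: {a,b,d}  A: {c,d}  B: {a}  C: {a,b}
round 2: done
  S: {a,b,d}  A: {c,d}  B: {a}  C: {a,b}

FOLLOW sets:
FOLLOW(S) := {$}
pass 1:
  A→c B d: FOLLOW(B) ⊇ FIRST(d) = {d}; new: +{d}
  B→B d S: FOLLOW(S) ⊇ FOLLOW(B) ⊇ {d}; new: +{d}
  S→a A: FOLLOW(A) ⊇ FOLLOW(S) ⊇ {$,d}; new: +{$,d}
  S→a B: FOLLOW(B) ⊇ FOLLOW(S) ⊇ {$,d}; new: +{$}
  S→a C: FOLLOW(C) ⊇ FOLLOW(S) ⊇ {$,d}; new: +{$,d}
  S: {$,d}  A: {$,d}  B: {$,d}  C: {$,d}
pass 2: (no change)
  S: {$,d}  A: {$,d}  B: {$,d}  C: {$,d}

FOLLOW(B) = ["$", "d"]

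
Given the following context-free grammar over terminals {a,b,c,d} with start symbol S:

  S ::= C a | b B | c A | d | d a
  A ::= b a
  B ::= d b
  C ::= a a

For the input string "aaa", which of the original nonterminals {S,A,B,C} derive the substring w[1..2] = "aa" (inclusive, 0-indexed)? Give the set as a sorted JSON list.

CNF form of G:
  S -> C T1 | T0 B | T2 T1 | T3 A | d
  A -> T0 T1
  B -> T2 T0
  C -> T1 T1
  T0 -> b
  T1 -> a
  T2 -> d
  T3 -> c

CYK fill — only the sub-triangle for w[1..2]:
  cell(1,1) a: {T1}  orig:{}
  cell(2,2) a: {T1}  orig:{}
  cell(1,2) aa: {C}

Original NTs in T[1,2] deriving "aa": ["C"]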